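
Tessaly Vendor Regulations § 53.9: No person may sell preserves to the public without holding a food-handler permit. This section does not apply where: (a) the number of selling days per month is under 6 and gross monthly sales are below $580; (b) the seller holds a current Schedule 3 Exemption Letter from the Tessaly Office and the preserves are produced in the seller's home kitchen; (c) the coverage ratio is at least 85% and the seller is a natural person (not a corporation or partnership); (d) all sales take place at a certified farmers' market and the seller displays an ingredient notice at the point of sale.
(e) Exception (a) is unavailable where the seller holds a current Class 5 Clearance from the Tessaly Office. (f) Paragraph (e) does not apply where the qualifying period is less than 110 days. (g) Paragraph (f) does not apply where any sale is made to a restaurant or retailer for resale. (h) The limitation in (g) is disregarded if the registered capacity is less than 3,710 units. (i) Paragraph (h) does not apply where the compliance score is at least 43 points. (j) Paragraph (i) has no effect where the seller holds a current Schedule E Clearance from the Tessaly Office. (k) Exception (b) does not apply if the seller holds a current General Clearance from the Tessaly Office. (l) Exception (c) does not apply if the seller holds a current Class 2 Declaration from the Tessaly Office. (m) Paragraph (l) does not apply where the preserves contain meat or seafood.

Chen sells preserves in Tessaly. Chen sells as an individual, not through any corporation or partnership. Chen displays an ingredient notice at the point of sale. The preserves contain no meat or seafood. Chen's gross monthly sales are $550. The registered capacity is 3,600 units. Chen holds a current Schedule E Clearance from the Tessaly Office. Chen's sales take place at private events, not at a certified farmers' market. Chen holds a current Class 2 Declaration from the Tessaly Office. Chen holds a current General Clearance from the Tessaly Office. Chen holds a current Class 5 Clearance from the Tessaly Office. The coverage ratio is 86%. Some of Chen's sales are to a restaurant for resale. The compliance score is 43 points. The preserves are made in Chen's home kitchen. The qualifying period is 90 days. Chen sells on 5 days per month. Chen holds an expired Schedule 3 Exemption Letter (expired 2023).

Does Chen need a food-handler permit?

No — exception (a) applies; Chen is not required to hold a food-handler permit.

All of (a)'s requirements are met (the number of selling days per month is 5, under the 6 limit; gross monthly sales are $550, below the $580 limit). Considering the limiting provisions: (e) would limit (a) — a current Class 5 Clearance is held — but (f) sets (e) aside: (f) applies — the qualifying period is 90 days, less than the 110 days limit. (g) would limit (f) — some sales are to a restaurant for resale — but (h) sets (g) aside: (h) operates against (g): the registered capacity is 3,600 units, less than the 3,710 units limit. (i) would limit (h) — the compliance score is 43 points, meeting the 43 points threshold — but (j) sets (i) aside: (j) operates — a current Schedule E Clearance is held. Exception (a) stands.
Exception (b) does not apply: there is no Schedule 3 Exemption Letter in force.
Exception (c) is satisfied on its face — the coverage ratio is 86%, meeting the 85% threshold; the seller is a natural person. However, paragraphs (l)–(m) must be considered: (l) applies — a current Class 2 Declaration is held. (m), which would lift (l), does not operate here — the preserves contain no meat or seafood. Exception (c) does not apply.
Exception (d) fails — sales are at private events, not a certified farmers' market.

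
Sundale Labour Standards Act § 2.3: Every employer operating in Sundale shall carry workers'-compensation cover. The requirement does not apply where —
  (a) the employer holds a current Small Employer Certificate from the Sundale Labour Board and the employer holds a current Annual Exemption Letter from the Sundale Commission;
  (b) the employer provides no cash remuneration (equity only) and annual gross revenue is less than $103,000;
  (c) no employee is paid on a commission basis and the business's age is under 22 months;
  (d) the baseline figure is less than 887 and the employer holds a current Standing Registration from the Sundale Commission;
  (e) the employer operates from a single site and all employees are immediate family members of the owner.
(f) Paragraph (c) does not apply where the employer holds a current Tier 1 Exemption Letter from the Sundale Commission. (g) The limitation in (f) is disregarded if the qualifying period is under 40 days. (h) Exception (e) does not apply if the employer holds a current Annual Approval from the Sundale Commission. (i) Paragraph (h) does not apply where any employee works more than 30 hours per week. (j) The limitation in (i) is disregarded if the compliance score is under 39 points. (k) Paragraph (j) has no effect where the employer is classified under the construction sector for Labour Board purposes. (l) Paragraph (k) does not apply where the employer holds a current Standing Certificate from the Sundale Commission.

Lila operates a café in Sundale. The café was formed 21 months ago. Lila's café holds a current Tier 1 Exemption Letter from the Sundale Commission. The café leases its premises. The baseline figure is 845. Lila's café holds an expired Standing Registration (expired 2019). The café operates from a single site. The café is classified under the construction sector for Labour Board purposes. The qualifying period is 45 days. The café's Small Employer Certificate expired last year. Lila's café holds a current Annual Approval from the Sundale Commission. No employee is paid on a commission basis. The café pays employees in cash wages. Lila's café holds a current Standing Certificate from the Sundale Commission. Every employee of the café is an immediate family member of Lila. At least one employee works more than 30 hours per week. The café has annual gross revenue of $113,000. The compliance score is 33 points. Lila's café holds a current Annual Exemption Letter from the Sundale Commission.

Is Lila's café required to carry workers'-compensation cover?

Yes — Lila's café must carry workers'-compensation cover.

Exception (a) requires that the employer holds a current Small Employer Certificate from the Sundale Labour Board; but the Small Employer Certificate has expired, so (a) is unavailable.
Exception (b) does not apply: employees are paid cash wages.
Exception (c) is satisfied on its face — no employee is paid on commission; the business's age is 21 months, under the 22 months limit. However, paragraphs (f)–(g) must be considered: (f) operates against (c): a current Tier 1 Exemption Letter is held. (g), which would lift (f), does not operate here — the qualifying period is 45 days, not under 40 days. Exception (c) does not apply.
Exception (d) fails — there is no Standing Registration in force.
Exception (e): the employer operates from a single site; every employee is an immediate family member — every condition holds. But: (h) applies — a current Annual Approval is held. (i) is engaged (at least one employee exceeds 30 hours/week), but is set aside by (j): (j) is triggered — the compliance score is 33 points, under the 39 points limit. (k) would limit (j) — the café is classified under the construction sector — but (l) sets (k) aside: (l) is engaged — a current Standing Certificate is held. Exception (e) does not apply.
No exception is made out. Lila's café falls within the general rule.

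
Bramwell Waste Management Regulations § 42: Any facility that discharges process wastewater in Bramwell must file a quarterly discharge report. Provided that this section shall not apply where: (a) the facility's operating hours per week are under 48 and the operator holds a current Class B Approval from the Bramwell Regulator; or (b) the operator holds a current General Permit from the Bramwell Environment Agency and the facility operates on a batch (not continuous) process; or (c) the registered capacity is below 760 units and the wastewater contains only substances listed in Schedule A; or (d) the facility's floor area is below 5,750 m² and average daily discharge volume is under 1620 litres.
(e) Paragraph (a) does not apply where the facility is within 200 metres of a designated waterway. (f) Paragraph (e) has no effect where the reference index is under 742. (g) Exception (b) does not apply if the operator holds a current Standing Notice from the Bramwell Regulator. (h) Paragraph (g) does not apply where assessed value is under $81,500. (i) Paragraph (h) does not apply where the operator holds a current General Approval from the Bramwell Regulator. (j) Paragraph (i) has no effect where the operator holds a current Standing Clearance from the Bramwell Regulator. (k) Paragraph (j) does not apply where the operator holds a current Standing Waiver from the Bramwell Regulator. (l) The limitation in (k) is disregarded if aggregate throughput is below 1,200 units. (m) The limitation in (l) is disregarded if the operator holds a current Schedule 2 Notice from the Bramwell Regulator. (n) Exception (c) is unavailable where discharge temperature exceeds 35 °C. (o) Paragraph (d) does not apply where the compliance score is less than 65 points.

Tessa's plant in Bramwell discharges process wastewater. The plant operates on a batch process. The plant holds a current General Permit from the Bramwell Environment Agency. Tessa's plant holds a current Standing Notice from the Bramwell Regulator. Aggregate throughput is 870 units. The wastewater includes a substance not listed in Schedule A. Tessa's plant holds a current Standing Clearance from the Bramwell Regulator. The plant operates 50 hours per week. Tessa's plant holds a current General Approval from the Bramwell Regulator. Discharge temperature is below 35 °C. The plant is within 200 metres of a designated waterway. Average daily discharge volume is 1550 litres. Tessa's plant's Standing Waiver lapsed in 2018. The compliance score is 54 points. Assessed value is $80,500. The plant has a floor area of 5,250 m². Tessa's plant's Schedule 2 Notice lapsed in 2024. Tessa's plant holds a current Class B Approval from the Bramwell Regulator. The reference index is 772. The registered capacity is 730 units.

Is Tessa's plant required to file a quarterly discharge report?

No — exception (b) applies; Tessa's plant is not required to file a quarterly discharge report.

Exception (a) requires that the facility's operating hours per week are under 48; but the facility's operating hours per week are 50, not under 48, so (a) is unavailable.
Exception (b) is satisfied on its face — a current General Permit is held; the facility operates on a batch process. Under paragraphs (g)–(m): (g) would limit (b) — a current Standing Notice is held — but (h) sets (g) aside: (h) operates against (g): assessed value is $80,500, under the $81,500 limit. (i) applies (a current General Approval is held), but is itself disapplied by (j): (j) operates against (i): a current Standing Clearance is held. (k) is not engaged (the Standing Waiver is not current), so (j) stands. Exception (b) stands.
Exception (c) does not apply: the wastewater includes a non-Schedule-A substance.
All of (d)'s requirements are met (the facility's floor area is 5,250 m², below the 5,750 m² limit; average daily discharge volume is 1550 litres, under the 1620 litres limit). But applying paragraph (o): (o) is triggered — the compliance score is 54 points, less than the 65 points limit. (d) is therefore removed.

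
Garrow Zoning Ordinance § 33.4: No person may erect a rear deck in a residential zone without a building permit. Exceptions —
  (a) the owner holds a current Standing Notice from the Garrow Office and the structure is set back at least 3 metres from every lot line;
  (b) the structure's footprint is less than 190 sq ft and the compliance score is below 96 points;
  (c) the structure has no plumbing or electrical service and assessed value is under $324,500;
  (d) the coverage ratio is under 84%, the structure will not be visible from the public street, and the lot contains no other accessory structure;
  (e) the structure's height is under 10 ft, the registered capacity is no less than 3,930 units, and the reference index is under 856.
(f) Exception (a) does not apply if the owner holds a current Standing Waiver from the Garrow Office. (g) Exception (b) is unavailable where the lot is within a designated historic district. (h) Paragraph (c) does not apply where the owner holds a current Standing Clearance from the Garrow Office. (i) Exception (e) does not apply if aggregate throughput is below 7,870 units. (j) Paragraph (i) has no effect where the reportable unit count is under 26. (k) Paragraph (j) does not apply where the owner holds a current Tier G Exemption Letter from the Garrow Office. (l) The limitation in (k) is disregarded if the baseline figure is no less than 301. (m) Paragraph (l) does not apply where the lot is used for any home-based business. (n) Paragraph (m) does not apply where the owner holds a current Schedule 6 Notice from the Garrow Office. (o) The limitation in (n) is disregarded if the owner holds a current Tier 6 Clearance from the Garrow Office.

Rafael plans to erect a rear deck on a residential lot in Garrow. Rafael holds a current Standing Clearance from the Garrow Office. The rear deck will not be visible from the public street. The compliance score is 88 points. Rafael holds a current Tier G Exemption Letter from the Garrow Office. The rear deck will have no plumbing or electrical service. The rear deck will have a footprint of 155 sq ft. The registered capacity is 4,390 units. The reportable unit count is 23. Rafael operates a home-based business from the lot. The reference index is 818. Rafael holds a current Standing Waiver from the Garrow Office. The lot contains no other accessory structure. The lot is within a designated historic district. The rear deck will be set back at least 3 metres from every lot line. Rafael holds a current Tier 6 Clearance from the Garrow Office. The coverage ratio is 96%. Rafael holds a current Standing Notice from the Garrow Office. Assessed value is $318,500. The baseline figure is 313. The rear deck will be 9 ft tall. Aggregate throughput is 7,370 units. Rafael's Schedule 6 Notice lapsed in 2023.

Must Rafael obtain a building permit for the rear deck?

Exception (a): a current Standing Notice is held; the setback is at least 3 m on every side — every condition holds. Turning to paragraph (f): (f) operates against (a): a current Standing Waiver is held. (a) is therefore removed.
Exception (b) is satisfied on its face — the structure's footprint is 155 sq ft, less than the 190 sq ft limit; the compliance score is 88 points, below the 96 points limit. However, paragraph (g) must be considered: (g) operates against (b): the lot is in a historic district. (b) is therefore removed.
Exception (c): there is no plumbing or electrical service; assessed value is $318,500, under the $324,500 limit — every condition holds. But: (h) operates — a current Standing Clearance is held. Exception (c) does not apply.
Exception (d) fails — the coverage ratio is 96%, not under 84%.
Exception (e) is satisfied on its face — the structure's height is 9 ft, under the 10 ft limit; the registered capacity is 4,390 units, meeting the 3,930 units threshold; the reference index is 818, under the 856 limit. But: (i) operates against (e): aggregate throughput is 7,370 units, below the 7,870 units limit. (j) is engaged (the reportable unit count is 23, under the 26 limit), but is overridden by (k): (k) operates against (j): a current Tier G Exemption Letter is held. (l) operates (the baseline figure is 313, meeting the 301 threshold), but is itself disapplied by (m): (m) operates against (l): a home-based business operates on the lot. (n) is not triggered (there is no Schedule 6 Notice in force), so (m) stands. So (e) is unavailable.
No exception applies. The general rule governs.

Yes — Rafael must obtain a building permit.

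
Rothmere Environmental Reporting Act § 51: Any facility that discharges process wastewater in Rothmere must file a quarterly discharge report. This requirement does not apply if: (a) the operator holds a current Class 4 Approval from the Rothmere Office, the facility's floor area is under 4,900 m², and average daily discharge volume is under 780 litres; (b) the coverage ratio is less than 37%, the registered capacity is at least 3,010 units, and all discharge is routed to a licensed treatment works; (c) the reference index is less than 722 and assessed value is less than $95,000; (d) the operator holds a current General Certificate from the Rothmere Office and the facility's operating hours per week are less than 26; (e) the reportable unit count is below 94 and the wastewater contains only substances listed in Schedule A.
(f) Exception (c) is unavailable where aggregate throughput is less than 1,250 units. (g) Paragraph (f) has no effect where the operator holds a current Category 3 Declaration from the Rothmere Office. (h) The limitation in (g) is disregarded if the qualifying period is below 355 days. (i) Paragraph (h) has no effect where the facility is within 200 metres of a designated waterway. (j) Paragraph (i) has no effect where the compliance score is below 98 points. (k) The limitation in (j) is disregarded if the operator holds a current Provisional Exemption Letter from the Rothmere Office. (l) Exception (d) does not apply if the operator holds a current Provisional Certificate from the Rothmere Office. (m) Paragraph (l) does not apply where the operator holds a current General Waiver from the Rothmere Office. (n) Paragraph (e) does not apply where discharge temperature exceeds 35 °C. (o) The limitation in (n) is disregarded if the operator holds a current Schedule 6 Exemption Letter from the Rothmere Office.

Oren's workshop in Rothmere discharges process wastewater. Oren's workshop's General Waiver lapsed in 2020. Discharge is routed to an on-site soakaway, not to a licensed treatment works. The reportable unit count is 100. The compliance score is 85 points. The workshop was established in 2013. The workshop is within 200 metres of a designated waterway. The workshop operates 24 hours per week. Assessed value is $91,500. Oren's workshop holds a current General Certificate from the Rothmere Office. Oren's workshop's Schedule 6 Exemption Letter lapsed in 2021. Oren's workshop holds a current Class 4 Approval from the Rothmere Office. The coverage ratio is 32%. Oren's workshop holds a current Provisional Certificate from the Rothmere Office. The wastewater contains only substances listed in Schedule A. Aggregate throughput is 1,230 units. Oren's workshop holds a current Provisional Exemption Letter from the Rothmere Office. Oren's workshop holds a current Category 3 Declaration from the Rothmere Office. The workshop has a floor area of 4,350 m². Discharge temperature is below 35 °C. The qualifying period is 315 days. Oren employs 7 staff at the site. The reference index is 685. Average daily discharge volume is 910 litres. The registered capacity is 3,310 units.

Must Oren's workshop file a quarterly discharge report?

No — exception (c) applies; Oren's workshop is not required to file a quarterly discharge report.

Exception (a) requires that average daily discharge volume is under 780 litres; but average daily discharge volume is 910 litres, not under 780 litres, so (a) is unavailable.
Exception (b) fails — discharge is not routed to a licensed treatment works.
All of (c)'s requirements are met (the reference index is 685, less than the 722 limit; assessed value is $91,500, less than the $95,000 limit). As to paragraphs (f)–(k): (f) would limit (c) — aggregate throughput is 1,230 units, less than the 1,250 units limit — but (g) sets (f) aside: (g) operates against (f): a current Category 3 Declaration is held. (h) operates (the qualifying period is 315 days, below the 355 days limit), but is displaced by (i): (i) operates against (h): the workshop is within 200 m of a designated waterway. (j) would limit (i) — the compliance score is 85 points, below the 98 points limit — but (k) sets (j) aside: (k) operates against (j): a current Provisional Exemption Letter is held. Exception (c) stands.
Exception (d) is satisfied on its face — a current General Certificate is held; the facility's operating hours per week are 24, less than the 26 limit. But: (l) operates against (d): a current Provisional Certificate is held. (m), which would lift (l), is inapplicable — no current General Waiver is held. (d) is therefore removed.
Exception (e) requires that the reportable unit count is below 94; but the reportable unit count is 100, not below 94, so (e) is unavailable.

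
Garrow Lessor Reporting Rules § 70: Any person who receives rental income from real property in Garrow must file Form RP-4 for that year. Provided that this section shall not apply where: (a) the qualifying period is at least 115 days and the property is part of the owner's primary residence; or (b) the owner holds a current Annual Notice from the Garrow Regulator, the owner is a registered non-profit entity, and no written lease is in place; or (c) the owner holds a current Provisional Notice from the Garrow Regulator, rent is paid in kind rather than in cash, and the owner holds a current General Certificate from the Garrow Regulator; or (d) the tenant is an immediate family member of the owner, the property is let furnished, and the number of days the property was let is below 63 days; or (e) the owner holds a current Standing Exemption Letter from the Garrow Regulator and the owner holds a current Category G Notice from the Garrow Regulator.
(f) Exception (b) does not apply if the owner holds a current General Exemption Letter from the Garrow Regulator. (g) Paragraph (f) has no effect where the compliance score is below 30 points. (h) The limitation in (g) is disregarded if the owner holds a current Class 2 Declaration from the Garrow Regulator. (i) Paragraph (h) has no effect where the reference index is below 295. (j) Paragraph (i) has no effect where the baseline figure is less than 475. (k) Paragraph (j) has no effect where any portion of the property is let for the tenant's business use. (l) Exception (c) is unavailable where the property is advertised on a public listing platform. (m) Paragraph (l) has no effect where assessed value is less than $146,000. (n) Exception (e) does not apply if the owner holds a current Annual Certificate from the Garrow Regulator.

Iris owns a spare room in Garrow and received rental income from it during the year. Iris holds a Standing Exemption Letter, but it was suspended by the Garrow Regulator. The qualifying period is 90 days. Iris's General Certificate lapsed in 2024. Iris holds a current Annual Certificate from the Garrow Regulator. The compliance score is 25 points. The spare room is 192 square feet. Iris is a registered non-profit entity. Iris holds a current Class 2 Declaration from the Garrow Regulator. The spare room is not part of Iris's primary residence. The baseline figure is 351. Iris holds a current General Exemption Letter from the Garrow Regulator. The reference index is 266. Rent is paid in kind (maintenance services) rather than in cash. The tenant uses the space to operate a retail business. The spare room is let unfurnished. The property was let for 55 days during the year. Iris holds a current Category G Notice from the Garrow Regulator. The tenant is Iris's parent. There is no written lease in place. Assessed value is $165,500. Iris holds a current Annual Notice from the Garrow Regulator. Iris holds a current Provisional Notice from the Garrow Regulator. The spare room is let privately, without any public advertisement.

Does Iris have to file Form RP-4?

No — exception (b) applies; Iris is not required to file Form RP-4.

Exception (a) does not apply: the qualifying period is 90 days, short of 115 days.
Exception (b) is satisfied on its face — a current Annual Notice is held; Iris is a registered non-profit; there is no written lease. Under paragraphs (f)–(k): (f) would limit (b) — a current General Exemption Letter is held — but (g) sets (f) aside: (g) operates — the compliance score is 25 points, below the 30 points limit. (h) would limit (g) — a current Class 2 Declaration is held — but (i) sets (h) aside: (i) operates against (h): the reference index is 266, below the 295 limit. (j) would limit (i) — the baseline figure is 351, less than the 475 limit — but (k) sets (j) aside: (k) operates against (j): the space is let for business use. Exception (b) stands.
Exception (c) does not apply: the General Certificate is not current.
Exception (d) fails — the property is let unfurnished.
Exception (e) requires that the owner holds a current Standing Exemption Letter from the Garrow Regulator; but there is no Standing Exemption Letter in force, so (e) is unavailable.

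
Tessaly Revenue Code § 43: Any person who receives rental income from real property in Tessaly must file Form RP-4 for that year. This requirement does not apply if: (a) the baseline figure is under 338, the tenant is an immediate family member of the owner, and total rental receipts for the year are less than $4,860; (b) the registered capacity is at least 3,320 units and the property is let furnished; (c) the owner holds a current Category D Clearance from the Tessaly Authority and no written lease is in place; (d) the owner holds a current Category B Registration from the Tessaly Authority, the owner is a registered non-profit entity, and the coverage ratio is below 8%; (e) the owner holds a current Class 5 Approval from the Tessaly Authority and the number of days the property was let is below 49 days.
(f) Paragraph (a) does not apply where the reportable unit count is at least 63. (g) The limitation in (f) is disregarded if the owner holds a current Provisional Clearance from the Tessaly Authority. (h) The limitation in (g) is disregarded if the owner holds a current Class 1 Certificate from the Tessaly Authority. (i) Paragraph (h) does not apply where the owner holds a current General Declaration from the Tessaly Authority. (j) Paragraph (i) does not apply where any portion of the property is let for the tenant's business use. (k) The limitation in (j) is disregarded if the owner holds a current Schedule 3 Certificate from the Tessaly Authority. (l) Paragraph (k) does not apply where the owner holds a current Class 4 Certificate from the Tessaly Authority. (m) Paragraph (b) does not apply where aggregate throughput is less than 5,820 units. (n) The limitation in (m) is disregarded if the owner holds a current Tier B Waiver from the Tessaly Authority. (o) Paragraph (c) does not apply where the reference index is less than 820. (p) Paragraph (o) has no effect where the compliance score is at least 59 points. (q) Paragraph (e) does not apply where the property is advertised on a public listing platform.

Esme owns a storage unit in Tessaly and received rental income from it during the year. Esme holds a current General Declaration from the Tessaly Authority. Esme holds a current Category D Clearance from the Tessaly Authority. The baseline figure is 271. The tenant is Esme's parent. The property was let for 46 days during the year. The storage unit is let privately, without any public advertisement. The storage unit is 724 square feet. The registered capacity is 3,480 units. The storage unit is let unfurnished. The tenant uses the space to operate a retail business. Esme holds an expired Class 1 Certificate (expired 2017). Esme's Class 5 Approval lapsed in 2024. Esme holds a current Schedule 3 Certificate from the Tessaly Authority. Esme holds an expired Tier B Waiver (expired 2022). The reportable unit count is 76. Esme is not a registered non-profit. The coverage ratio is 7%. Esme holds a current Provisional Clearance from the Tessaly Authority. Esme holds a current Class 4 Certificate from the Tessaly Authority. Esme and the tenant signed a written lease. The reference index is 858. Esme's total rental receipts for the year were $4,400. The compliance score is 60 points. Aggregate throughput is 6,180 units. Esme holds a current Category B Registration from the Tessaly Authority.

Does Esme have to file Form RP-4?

Exception (a): the baseline figure is 271, under the 338 limit; the tenant is an immediate family member; total rental receipts for the year are $4,400, less than the $4,860 limit — every condition holds. Under paragraphs (f)–(l): (f) would limit (a) — the reportable unit count is 76, meeting the 63 threshold — but (g) sets (f) aside: (g) operates against (f): a current Provisional Clearance is held. (h) is not triggered (the Class 1 Certificate is not current), so (g) stands. So (a) applies.
Exception (b) does not apply: the property is let unfurnished.
Exception (c) requires that no written lease is in place; but a written lease is in place, so (c) is unavailable.
Exception (d) fails — Esme is not a registered non-profit.
Exception (e) fails — there is no Class 5 Approval in force.

No — exception (a) applies; Esme is not required to file Form RP-4.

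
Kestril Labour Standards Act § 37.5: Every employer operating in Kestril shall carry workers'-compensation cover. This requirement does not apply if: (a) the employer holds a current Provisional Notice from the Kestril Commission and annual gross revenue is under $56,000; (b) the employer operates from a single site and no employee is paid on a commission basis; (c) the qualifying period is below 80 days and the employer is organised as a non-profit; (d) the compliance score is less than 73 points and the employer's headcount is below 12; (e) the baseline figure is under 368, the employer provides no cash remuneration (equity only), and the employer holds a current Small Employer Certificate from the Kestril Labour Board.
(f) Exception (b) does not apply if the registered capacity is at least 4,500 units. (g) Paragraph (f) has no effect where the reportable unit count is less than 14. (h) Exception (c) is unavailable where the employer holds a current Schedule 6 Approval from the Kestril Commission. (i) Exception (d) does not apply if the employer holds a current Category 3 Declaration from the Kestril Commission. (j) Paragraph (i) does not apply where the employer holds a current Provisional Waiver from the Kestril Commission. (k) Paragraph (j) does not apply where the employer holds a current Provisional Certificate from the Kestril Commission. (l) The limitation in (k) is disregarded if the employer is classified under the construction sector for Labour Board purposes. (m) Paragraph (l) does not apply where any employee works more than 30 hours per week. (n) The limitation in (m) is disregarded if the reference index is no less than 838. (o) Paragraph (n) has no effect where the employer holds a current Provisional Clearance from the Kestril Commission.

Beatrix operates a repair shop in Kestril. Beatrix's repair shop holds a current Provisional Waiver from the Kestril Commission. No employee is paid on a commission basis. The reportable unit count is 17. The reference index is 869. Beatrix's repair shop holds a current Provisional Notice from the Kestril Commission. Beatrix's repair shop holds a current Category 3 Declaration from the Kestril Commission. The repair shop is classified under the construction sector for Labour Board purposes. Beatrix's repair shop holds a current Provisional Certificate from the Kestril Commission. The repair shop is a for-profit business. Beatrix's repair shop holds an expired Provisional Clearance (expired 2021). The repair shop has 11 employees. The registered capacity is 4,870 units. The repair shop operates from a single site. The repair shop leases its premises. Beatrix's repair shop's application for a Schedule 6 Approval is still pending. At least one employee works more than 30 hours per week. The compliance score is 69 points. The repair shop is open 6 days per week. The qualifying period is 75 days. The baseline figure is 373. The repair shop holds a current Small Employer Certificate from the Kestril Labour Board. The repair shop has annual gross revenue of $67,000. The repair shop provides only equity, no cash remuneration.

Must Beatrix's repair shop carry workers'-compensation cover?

Exception (a) fails — annual gross revenue is $67,000, not under $56,000.
Exception (b)'s conditions are all satisfied: the employer operates from a single site; no employee is paid on commission. But: (f) operates against (b): the registered capacity is 4,870 units, meeting the 4,500 units threshold. (g) is inapplicable (the reportable unit count is 17, not less than 14), so (f) stands. Exception (b) does not apply.
Exception (c) fails — the employer is for-profit.
All of (d)'s requirements are met (the compliance score is 69 points, less than the 73 points limit; the employer's headcount is 11, below the 12 limit). Considering the limiting provisions: (i) would limit (d) — a current Category 3 Declaration is held — but (j) sets (i) aside: (j) is engaged — a current Provisional Waiver is held. (k) would limit (j) — a current Provisional Certificate is held — but (l) sets (k) aside: (l) operates against (k): the repair shop is classified under the construction sector. (m) applies (at least one employee exceeds 30 hours/week), but is set aside by (n): (n) operates against (m): the reference index is 869, meeting the 838 threshold. (o), which would lift (n), is inapplicable — the Provisional Clearance is not current. Exception (d) stands.
Exception (e) does not apply: the baseline figure is 373, not under 368.

No — exception (d) applies; Beatrix's repair shop is not required to carry workers'-compensation cover.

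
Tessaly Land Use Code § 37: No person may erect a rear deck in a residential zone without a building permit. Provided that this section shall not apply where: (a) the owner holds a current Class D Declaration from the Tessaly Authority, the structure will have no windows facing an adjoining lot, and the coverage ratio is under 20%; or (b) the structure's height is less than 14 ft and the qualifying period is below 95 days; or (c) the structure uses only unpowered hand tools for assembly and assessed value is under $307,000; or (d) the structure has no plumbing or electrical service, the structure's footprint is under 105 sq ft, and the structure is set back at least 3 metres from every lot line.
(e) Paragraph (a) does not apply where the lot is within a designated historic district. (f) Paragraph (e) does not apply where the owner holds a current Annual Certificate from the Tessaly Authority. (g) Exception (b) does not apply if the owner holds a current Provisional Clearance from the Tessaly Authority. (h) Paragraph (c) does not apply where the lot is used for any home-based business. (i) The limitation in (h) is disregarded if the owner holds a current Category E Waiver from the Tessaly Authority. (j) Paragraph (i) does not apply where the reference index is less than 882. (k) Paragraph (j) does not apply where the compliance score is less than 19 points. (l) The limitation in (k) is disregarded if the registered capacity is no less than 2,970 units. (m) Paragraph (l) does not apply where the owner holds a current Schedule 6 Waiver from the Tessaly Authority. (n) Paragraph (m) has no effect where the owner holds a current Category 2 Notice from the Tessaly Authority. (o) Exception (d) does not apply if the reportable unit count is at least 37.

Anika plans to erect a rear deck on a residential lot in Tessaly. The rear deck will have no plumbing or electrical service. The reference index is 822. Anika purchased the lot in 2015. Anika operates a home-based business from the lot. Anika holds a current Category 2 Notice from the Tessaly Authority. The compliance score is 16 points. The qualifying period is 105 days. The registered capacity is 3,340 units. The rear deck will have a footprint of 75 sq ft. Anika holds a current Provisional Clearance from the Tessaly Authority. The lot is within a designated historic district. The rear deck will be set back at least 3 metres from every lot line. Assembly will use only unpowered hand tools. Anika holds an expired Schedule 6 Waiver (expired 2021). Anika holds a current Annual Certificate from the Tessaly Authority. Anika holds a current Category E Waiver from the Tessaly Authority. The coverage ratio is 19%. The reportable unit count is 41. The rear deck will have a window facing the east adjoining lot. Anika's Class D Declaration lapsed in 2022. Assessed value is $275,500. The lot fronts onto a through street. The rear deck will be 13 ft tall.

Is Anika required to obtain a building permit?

Exception (a) does not apply: no current Class D Declaration is held.
Exception (b) does not apply: the qualifying period is 105 days, not below 95 days.
Exception (c) is satisfied on its face — assembly uses only hand tools; assessed value is $275,500, under the $307,000 limit. But: (h) operates — a home-based business operates on the lot. (i) applies (a current Category E Waiver is held), but is displaced by (j): (j) operates against (i): the reference index is 822, less than the 882 limit. (k) would limit (j) — the compliance score is 16 points, less than the 19 points limit — but (l) sets (k) aside: (l) operates against (k): the registered capacity is 3,340 units, meeting the 2,970 units threshold. (m) is not engaged (the Schedule 6 Waiver is not current), so (l) stands. So (c) is unavailable.
Exception (d) is satisfied on its face — there is no plumbing or electrical service; the structure's footprint is 75 sq ft, under the 105 sq ft limit; the setback is at least 3 m on every side. But: (o) operates against (d): the reportable unit count is 41, meeting the 37 threshold. (d) is therefore removed.
Every exception is unavailable, so the rule governs.

Yes — Anika must obtain a building permit.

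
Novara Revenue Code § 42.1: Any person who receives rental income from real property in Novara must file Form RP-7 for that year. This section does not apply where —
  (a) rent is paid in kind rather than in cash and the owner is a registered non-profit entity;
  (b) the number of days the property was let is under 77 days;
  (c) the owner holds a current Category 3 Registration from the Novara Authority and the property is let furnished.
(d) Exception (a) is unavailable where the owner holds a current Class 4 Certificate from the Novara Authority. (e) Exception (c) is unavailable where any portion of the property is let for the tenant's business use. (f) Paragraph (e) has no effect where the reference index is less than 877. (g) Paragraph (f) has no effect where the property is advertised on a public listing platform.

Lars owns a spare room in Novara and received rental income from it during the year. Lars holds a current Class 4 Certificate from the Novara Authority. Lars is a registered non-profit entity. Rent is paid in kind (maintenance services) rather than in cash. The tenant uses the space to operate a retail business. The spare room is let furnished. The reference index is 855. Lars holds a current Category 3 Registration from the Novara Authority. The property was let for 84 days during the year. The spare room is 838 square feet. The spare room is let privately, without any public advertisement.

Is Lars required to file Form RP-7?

No — exception (c) applies; Lars is not required to file Form RP-7.

Exception (a): rent is paid in kind; Lars is a registered non-profit — every condition holds. But: (d) operates — a current Class 4 Certificate is held. So (a) is unavailable.
Exception (b) does not apply: the number of days the property was let is 84 days, not under 77 days.
All of (c)'s requirements are met (a current Category 3 Registration is held; the property is let furnished). As to paragraphs (e)–(g): (e) would limit (c) — the space is let for business use — but (f) sets (e) aside: (f) operates — the reference index is 855, less than the 877 limit. (g) is not triggered (the property is let privately without advertisement), so (f) stands. Exception (c) stands.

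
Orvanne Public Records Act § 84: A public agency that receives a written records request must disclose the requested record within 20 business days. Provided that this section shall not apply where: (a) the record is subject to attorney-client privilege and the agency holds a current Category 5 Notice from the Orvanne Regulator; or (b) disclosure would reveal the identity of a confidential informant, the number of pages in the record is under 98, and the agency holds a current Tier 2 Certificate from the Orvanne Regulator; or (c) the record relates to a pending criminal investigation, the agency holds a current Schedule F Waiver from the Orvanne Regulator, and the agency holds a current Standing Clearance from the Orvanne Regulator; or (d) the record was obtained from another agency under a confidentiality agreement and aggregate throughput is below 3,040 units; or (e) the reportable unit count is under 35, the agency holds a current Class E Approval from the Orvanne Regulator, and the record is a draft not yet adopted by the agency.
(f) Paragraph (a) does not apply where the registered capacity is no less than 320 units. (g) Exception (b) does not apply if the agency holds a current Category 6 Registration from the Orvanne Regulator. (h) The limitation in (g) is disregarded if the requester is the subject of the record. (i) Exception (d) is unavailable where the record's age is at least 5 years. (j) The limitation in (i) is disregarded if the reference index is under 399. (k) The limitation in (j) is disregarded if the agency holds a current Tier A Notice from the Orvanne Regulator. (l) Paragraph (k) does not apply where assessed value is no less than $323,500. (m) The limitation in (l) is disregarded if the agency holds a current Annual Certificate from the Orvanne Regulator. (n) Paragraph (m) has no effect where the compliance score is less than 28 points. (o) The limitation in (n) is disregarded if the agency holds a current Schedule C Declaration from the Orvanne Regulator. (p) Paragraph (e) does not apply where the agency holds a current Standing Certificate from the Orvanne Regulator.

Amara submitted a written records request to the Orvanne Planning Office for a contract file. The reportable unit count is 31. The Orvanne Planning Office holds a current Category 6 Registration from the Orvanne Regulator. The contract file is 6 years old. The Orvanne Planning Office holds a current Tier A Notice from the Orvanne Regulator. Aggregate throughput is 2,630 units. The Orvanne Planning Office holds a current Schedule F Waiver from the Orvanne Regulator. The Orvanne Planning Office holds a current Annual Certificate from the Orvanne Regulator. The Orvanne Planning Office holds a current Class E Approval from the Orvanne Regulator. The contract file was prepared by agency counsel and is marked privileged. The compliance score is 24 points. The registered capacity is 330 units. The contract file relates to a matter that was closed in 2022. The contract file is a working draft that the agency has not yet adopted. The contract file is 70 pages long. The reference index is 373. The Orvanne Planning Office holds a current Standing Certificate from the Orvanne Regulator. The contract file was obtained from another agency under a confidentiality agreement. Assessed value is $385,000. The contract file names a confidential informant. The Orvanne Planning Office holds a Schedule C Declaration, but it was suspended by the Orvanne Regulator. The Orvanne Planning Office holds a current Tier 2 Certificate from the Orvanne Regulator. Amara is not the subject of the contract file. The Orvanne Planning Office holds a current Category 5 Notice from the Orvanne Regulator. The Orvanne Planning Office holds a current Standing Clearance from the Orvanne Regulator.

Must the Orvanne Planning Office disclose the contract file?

Exception (a): the contract file is privileged; a current Category 5 Notice is held — every condition holds. However, paragraph (f) must be considered: (f) operates against (a): the registered capacity is 330 units, meeting the 320 units threshold. Exception (a) does not apply.
Exception (b)'s conditions are all satisfied: the contract file names a confidential informant; the number of pages in the record is 70, under the 98 limit; a current Tier 2 Certificate is held. However, paragraphs (g)–(h) must be considered: (g) is engaged — a current Category 6 Registration is held. (h) is inapplicable (Amara is not the subject of the contract file), so (g) stands. (b) is therefore removed.
Exception (c) fails — the contract file relates to a closed matter.
Exception (d)'s conditions are all satisfied: the contract file was obtained under a confidentiality agreement; aggregate throughput is 2,630 units, below the 3,040 units limit. Applying paragraphs (i)–(o): (i) operates (the record's age is 6 years, meeting the 5 years threshold), but is itself disapplied by (j): (j) operates against (i): the reference index is 373, under the 399 limit. (k) applies (a current Tier A Notice is held), but yields to (l): (l) applies — assessed value is $385,000, meeting the $323,500 threshold. (m) is engaged (a current Annual Certificate is held), but is itself disapplied by (n): (n) operates — the compliance score is 24 points, less than the 28 points limit. (o) is not engaged (there is no Schedule C Declaration in force), so (n) stands. Exception (d) stands.
Exception (e) is satisfied on its face — the reportable unit count is 31, under the 35 limit; a current Class E Approval is held; the contract file is an unadopted draft. Turning to paragraph (p): (p) operates — a current Standing Certificate is held. (e) is therefore removed.

No — exception (d) applies; the Orvanne Planning Office is not required to disclose the contract file.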